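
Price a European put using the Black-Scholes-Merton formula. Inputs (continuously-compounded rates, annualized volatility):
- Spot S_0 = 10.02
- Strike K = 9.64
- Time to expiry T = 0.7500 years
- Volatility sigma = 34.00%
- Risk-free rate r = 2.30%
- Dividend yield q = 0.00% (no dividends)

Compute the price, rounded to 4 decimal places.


Answer: Price = 0.8888

Derivation:
d1 = (ln(S/K) + (r - q + 0.5*sigma^2) * T) / (sigma * sqrt(T)) = 0.33711138
d2 = d1 - sigma * sqrt(T) = 0.04266274
exp(-rT) = 0.98289793; exp(-qT) = 1.00000000
P = K * exp(-rT) * N(-d2) - S_0 * exp(-qT) * N(-d1)
N(-d1) = 0.36801647; N(-d2) = 0.48298519
P = 9.6400 * 0.98289793 * 0.48298519 - 10.0200 * 1.00000000 * 0.36801647 = 0.8888


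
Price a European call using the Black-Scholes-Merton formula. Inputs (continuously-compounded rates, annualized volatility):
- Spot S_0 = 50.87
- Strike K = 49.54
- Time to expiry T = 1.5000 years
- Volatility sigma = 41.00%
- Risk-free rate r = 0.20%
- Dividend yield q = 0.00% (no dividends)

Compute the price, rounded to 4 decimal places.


d1 = (ln(S/K) + (r - q + 0.5*sigma^2) * T) / (sigma * sqrt(T)) = 0.30980655
d2 = d1 - sigma * sqrt(T) = -0.19233884
exp(-rT) = 0.99700450; exp(-qT) = 1.00000000
C = S_0 * exp(-qT) * N(d1) - K * exp(-rT) * N(d2)
N(d1) = 0.62164597; N(d2) = 0.42373840
C = 50.8700 * 1.00000000 * 0.62164597 - 49.5400 * 0.99700450 * 0.42373840 = 10.6940

Answer: Price = 10.6940


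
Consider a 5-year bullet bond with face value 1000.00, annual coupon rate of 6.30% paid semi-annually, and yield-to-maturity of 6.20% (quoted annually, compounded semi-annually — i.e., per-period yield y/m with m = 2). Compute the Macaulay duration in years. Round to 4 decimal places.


Coupon per period c = face * coupon_rate / m = 31.500000
Periods per year m = 2; per-period yield y/m = 0.031000
Number of cashflows N = 10
Cashflows (t years, CF_t, discount factor 1/(1+y/m)^(m*t), PV):
  t = 0.5000: CF_t = 31.500000, DF = 0.969932, PV = 30.552861
  t = 1.0000: CF_t = 31.500000, DF = 0.940768, PV = 29.634201
  t = 1.5000: CF_t = 31.500000, DF = 0.912481, PV = 28.743163
  t = 2.0000: CF_t = 31.500000, DF = 0.885045, PV = 27.878917
  t = 2.5000: CF_t = 31.500000, DF = 0.858434, PV = 27.040656
  t = 3.0000: CF_t = 31.500000, DF = 0.832622, PV = 26.227601
  t = 3.5000: CF_t = 31.500000, DF = 0.807587, PV = 25.438992
  t = 4.0000: CF_t = 31.500000, DF = 0.783305, PV = 24.674095
  t = 4.5000: CF_t = 31.500000, DF = 0.759752, PV = 23.932197
  t = 5.0000: CF_t = 1031.500000, DF = 0.736908, PV = 760.120735
Price P = sum_t PV_t = 1004.243417
Macaulay numerator sum_t t * PV_t:
  t * PV_t at t = 0.5000: 15.276431
  t * PV_t at t = 1.0000: 29.634201
  t * PV_t at t = 1.5000: 43.114745
  t * PV_t at t = 2.0000: 55.757833
  t * PV_t at t = 2.5000: 67.601641
  t * PV_t at t = 3.0000: 78.682802
  t * PV_t at t = 3.5000: 89.036472
  t * PV_t at t = 4.0000: 98.696380
  t * PV_t at t = 4.5000: 107.694886
  t * PV_t at t = 5.0000: 3800.603674
Macaulay duration D = (sum_t t * PV_t) / P = 4386.099063 / 1004.243417 = 4.367566

Answer: Macaulay duration = 4.3676 years


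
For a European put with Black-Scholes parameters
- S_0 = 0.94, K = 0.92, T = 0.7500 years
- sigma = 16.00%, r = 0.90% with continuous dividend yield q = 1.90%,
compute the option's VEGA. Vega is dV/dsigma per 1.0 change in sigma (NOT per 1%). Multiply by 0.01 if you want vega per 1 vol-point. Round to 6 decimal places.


Answer: Vega = 0.315557

Derivation:
d1 = 0.1703631117; d2 = 0.0317990471
phi(d1) = 0.3931947164; exp(-qT) = 0.9858510507; exp(-rT) = 0.9932727301
Vega = S * exp(-qT) * phi(d1) * sqrt(T) = 0.9400 * 0.9858510507 * 0.3931947164 * 0.8660254038 = 0.315557


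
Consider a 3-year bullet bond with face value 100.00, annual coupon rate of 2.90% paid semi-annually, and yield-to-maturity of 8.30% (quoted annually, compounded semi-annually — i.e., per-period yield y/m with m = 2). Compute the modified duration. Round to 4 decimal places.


Answer: Modified duration = 2.7698

Derivation:
Coupon per period c = face * coupon_rate / m = 1.450000
Periods per year m = 2; per-period yield y/m = 0.041500
Number of cashflows N = 6
Cashflows (t years, CF_t, discount factor 1/(1+y/m)^(m*t), PV):
  t = 0.5000: CF_t = 1.450000, DF = 0.960154, PV = 1.392223
  t = 1.0000: CF_t = 1.450000, DF = 0.921895, PV = 1.336748
  t = 1.5000: CF_t = 1.450000, DF = 0.885161, PV = 1.283483
  t = 2.0000: CF_t = 1.450000, DF = 0.849890, PV = 1.232341
  t = 2.5000: CF_t = 1.450000, DF = 0.816025, PV = 1.183237
  t = 3.0000: CF_t = 101.450000, DF = 0.783510, PV = 79.487055
Price P = sum_t PV_t = 85.915086
First compute Macaulay numerator sum_t t * PV_t:
  t * PV_t at t = 0.5000: 0.696111
  t * PV_t at t = 1.0000: 1.336748
  t * PV_t at t = 1.5000: 1.925225
  t * PV_t at t = 2.0000: 2.464682
  t * PV_t at t = 2.5000: 2.958092
  t * PV_t at t = 3.0000: 238.461164
Macaulay duration D = 247.842022 / 85.915086 = 2.884732
Modified duration = D / (1 + y/m) = 2.884732 / (1 + 0.041500) = 2.769786


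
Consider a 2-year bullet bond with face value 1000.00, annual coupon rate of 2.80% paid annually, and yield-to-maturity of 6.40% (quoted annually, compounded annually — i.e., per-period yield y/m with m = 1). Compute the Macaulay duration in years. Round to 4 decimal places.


Answer: Macaulay duration = 1.9718 years

Derivation:
Coupon per period c = face * coupon_rate / m = 28.000000
Periods per year m = 1; per-period yield y/m = 0.064000
Number of cashflows N = 2
Cashflows (t years, CF_t, discount factor 1/(1+y/m)^(m*t), PV):
  t = 1.0000: CF_t = 28.000000, DF = 0.939850, PV = 26.315789
  t = 2.0000: CF_t = 1028.000000, DF = 0.883317, PV = 908.050201
Price P = sum_t PV_t = 934.365990
Macaulay numerator sum_t t * PV_t:
  t * PV_t at t = 1.0000: 26.315789
  t * PV_t at t = 2.0000: 1816.100401
Macaulay duration D = (sum_t t * PV_t) / P = 1842.416191 / 934.365990 = 1.971836


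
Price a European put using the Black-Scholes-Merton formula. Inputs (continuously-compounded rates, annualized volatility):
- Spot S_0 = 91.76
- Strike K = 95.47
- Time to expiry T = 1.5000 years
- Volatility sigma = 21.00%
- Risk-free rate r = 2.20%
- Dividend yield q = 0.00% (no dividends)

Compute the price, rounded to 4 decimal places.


d1 = (ln(S/K) + (r - q + 0.5*sigma^2) * T) / (sigma * sqrt(T)) = 0.10279852
d2 = d1 - sigma * sqrt(T) = -0.15439791
exp(-rT) = 0.96753856; exp(-qT) = 1.00000000
P = K * exp(-rT) * N(-d2) - S_0 * exp(-qT) * N(-d1)
N(-d1) = 0.45906144; N(-d2) = 0.56135200
P = 95.4700 * 0.96753856 * 0.56135200 - 91.7600 * 1.00000000 * 0.45906144 = 9.7291

Answer: Price = 9.7291


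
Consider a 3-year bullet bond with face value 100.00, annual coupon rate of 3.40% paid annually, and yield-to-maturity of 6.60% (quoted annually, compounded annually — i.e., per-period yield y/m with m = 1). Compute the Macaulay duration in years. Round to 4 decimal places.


Coupon per period c = face * coupon_rate / m = 3.400000
Periods per year m = 1; per-period yield y/m = 0.066000
Number of cashflows N = 3
Cashflows (t years, CF_t, discount factor 1/(1+y/m)^(m*t), PV):
  t = 1.0000: CF_t = 3.400000, DF = 0.938086, PV = 3.189493
  t = 2.0000: CF_t = 3.400000, DF = 0.880006, PV = 2.992020
  t = 3.0000: CF_t = 103.400000, DF = 0.825521, PV = 85.358923
Price P = sum_t PV_t = 91.540436
Macaulay numerator sum_t t * PV_t:
  t * PV_t at t = 1.0000: 3.189493
  t * PV_t at t = 2.0000: 5.984040
  t * PV_t at t = 3.0000: 256.076768
Macaulay duration D = (sum_t t * PV_t) / P = 265.250301 / 91.540436 = 2.897630

Answer: Macaulay duration = 2.8976 years


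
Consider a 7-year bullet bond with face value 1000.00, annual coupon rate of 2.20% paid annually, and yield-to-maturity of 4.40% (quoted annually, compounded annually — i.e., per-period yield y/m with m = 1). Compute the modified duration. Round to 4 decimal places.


Coupon per period c = face * coupon_rate / m = 22.000000
Periods per year m = 1; per-period yield y/m = 0.044000
Number of cashflows N = 7
Cashflows (t years, CF_t, discount factor 1/(1+y/m)^(m*t), PV):
  t = 1.0000: CF_t = 22.000000, DF = 0.957854, PV = 21.072797
  t = 2.0000: CF_t = 22.000000, DF = 0.917485, PV = 20.184671
  t = 3.0000: CF_t = 22.000000, DF = 0.878817, PV = 19.333976
  t = 4.0000: CF_t = 22.000000, DF = 0.841779, PV = 18.519135
  t = 5.0000: CF_t = 22.000000, DF = 0.806302, PV = 17.738635
  t = 6.0000: CF_t = 22.000000, DF = 0.772320, PV = 16.991029
  t = 7.0000: CF_t = 1022.000000, DF = 0.739770, PV = 756.044581
Price P = sum_t PV_t = 869.884825
First compute Macaulay numerator sum_t t * PV_t:
  t * PV_t at t = 1.0000: 21.072797
  t * PV_t at t = 2.0000: 40.369343
  t * PV_t at t = 3.0000: 58.001929
  t * PV_t at t = 4.0000: 74.076538
  t * PV_t at t = 5.0000: 88.693173
  t * PV_t at t = 6.0000: 101.946176
  t * PV_t at t = 7.0000: 5292.312070
Macaulay duration D = 5676.472026 / 869.884825 = 6.525544
Modified duration = D / (1 + y/m) = 6.525544 / (1 + 0.044000) = 6.250521

Answer: Modified duration = 6.2505


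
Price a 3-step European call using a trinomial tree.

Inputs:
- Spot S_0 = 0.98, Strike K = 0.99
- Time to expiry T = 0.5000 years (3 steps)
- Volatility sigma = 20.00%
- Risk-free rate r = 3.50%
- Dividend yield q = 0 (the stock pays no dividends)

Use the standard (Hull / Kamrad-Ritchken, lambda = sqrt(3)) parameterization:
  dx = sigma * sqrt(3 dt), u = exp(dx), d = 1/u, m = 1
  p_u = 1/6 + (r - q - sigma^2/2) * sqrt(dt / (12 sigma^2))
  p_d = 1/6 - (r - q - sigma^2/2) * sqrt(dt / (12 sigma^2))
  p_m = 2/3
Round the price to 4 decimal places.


dt = T/N = 0.166667; dx = sigma*sqrt(3*dt) = 0.141421
u = exp(dx) = 1.151910; d = 1/u = 0.868123
p_u = 0.175506, p_m = 0.666667, p_d = 0.157828
Discount per step: exp(-r*dt) = 0.994184
Stock lattice S(k, j) with j the centered position index:
  k=0: S(0,+0) = 0.9800
  k=1: S(1,-1) = 0.8508; S(1,+0) = 0.9800; S(1,+1) = 1.1289
  k=2: S(2,-2) = 0.7386; S(2,-1) = 0.8508; S(2,+0) = 0.9800; S(2,+1) = 1.1289; S(2,+2) = 1.3004
  k=3: S(3,-3) = 0.6412; S(3,-2) = 0.7386; S(3,-1) = 0.8508; S(3,+0) = 0.9800; S(3,+1) = 1.1289; S(3,+2) = 1.3004; S(3,+3) = 1.4979
Terminal payoffs V(N, j) = max(S_T - K, 0):
  V(3,-3) = 0.000000; V(3,-2) = 0.000000; V(3,-1) = 0.000000; V(3,+0) = 0.000000; V(3,+1) = 0.138872; V(3,+2) = 0.310359; V(3,+3) = 0.507896
Backward induction: V(k, j) = exp(-r*dt) * [p_u * V(k+1, j+1) + p_m * V(k+1, j) + p_d * V(k+1, j-1)]
  V(2,-2) = exp(-r*dt) * [p_u*0.000000 + p_m*0.000000 + p_d*0.000000] = 0.000000
  V(2,-1) = exp(-r*dt) * [p_u*0.000000 + p_m*0.000000 + p_d*0.000000] = 0.000000
  V(2,+0) = exp(-r*dt) * [p_u*0.138872 + p_m*0.000000 + p_d*0.000000] = 0.024231
  V(2,+1) = exp(-r*dt) * [p_u*0.310359 + p_m*0.138872 + p_d*0.000000] = 0.146195
  V(2,+2) = exp(-r*dt) * [p_u*0.507896 + p_m*0.310359 + p_d*0.138872] = 0.316113
  V(1,-1) = exp(-r*dt) * [p_u*0.024231 + p_m*0.000000 + p_d*0.000000] = 0.004228
  V(1,+0) = exp(-r*dt) * [p_u*0.146195 + p_m*0.024231 + p_d*0.000000] = 0.041569
  V(1,+1) = exp(-r*dt) * [p_u*0.316113 + p_m*0.146195 + p_d*0.024231] = 0.155856
  V(0,+0) = exp(-r*dt) * [p_u*0.155856 + p_m*0.041569 + p_d*0.004228] = 0.055409

Answer: Price = V(0,0) = 0.0554


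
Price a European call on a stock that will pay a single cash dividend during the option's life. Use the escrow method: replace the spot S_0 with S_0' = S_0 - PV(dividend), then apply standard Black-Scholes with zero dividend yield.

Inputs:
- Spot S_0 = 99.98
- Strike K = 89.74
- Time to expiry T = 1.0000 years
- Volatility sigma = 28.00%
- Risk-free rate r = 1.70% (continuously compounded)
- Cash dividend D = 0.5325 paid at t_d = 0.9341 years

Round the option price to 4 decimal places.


PV(D) = D * exp(-r * t_d) = 0.5325 * 0.98424572 = 0.52411084
S_0' = S_0 - PV(D) = 99.9800 - 0.52411084 = 99.45588916
d1 = (ln(S_0'/K) + (r + sigma^2/2)*T) / (sigma*sqrt(T)) = 0.56784864
d2 = d1 - sigma*sqrt(T) = 0.28784864
exp(-rT) = 0.98314368
N(d1) = 0.71493113; N(d2) = 0.61326870
C = S_0' * N(d1) - K * exp(-rT) * N(d2) = 99.45588916 * 0.71493113 - 89.7400 * 0.98314368 * 0.61326870 = 16.9971

Answer: Price = 16.9971


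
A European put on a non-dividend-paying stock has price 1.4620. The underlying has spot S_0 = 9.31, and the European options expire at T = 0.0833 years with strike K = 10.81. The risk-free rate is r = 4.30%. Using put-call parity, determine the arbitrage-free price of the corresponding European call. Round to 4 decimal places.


Answer: Call price = 0.0007

Derivation:
Put-call parity: C - P = S_0 * exp(-qT) - K * exp(-rT).
S_0 * exp(-qT) = 9.3100 * 1.00000000 = 9.31000000
K * exp(-rT) = 10.8100 * 0.99642451 = 10.77134892
C = P + S*exp(-qT) - K*exp(-rT)
C = 1.4620 + 9.31000000 - 10.77134892 = 0.0007


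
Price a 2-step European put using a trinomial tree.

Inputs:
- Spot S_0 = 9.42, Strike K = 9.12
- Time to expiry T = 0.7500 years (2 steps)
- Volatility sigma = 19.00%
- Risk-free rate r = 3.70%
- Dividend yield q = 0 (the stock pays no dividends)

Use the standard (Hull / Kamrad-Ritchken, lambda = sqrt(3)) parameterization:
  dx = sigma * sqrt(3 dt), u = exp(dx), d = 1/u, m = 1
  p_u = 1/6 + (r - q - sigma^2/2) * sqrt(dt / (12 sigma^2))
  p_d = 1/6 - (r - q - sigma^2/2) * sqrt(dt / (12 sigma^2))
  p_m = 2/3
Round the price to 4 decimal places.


dt = T/N = 0.375000; dx = sigma*sqrt(3*dt) = 0.201525
u = exp(dx) = 1.223267; d = 1/u = 0.817483
p_u = 0.184298, p_m = 0.666667, p_d = 0.149036
Discount per step: exp(-r*dt) = 0.986221
Stock lattice S(k, j) with j the centered position index:
  k=0: S(0,+0) = 9.4200
  k=1: S(1,-1) = 7.7007; S(1,+0) = 9.4200; S(1,+1) = 11.5232
  k=2: S(2,-2) = 6.2952; S(2,-1) = 7.7007; S(2,+0) = 9.4200; S(2,+1) = 11.5232; S(2,+2) = 14.0959
Terminal payoffs V(N, j) = max(K - S_T, 0):
  V(2,-2) = 2.824820; V(2,-1) = 1.419312; V(2,+0) = 0.000000; V(2,+1) = 0.000000; V(2,+2) = 0.000000
Backward induction: V(k, j) = exp(-r*dt) * [p_u * V(k+1, j+1) + p_m * V(k+1, j) + p_d * V(k+1, j-1)]
  V(1,-1) = exp(-r*dt) * [p_u*0.000000 + p_m*1.419312 + p_d*2.824820] = 1.348368
  V(1,+0) = exp(-r*dt) * [p_u*0.000000 + p_m*0.000000 + p_d*1.419312] = 0.208613
  V(1,+1) = exp(-r*dt) * [p_u*0.000000 + p_m*0.000000 + p_d*0.000000] = 0.000000
  V(0,+0) = exp(-r*dt) * [p_u*0.000000 + p_m*0.208613 + p_d*1.348368] = 0.335345

Answer: Price = V(0,0) = 0.3353


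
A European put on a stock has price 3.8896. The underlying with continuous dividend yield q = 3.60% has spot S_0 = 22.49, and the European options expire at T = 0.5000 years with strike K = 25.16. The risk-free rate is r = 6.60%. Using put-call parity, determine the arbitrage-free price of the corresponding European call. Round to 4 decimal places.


Answer: Call price = 1.6351

Derivation:
Put-call parity: C - P = S_0 * exp(-qT) - K * exp(-rT).
S_0 * exp(-qT) = 22.4900 * 0.98216103 = 22.08880162
K * exp(-rT) = 25.1600 * 0.96753856 = 24.34327016
C = P + S*exp(-qT) - K*exp(-rT)
C = 3.8896 + 22.08880162 - 24.34327016 = 1.6351


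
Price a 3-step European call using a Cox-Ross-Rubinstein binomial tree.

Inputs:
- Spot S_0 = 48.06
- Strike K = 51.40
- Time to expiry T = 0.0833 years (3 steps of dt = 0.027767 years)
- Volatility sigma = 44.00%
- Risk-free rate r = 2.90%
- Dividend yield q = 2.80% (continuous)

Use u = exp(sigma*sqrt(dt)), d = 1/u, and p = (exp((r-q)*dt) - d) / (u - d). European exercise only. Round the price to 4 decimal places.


Answer: Price = V(0,0) = 1.0608

Derivation:
dt = T/N = 0.027767
u = exp(sigma*sqrt(dt)) = 1.076073; d = 1/u = 0.929305
p = (exp((r-q)*dt) - d) / (u - d) = 0.481868
Discount per step: exp(-r*dt) = 0.999195
Stock lattice S(k, i) with i counting down-moves:
  k=0: S(0,0) = 48.0600
  k=1: S(1,0) = 51.7161; S(1,1) = 44.6624
  k=2: S(2,0) = 55.6503; S(2,1) = 48.0600; S(2,2) = 41.5050
  k=3: S(3,0) = 59.8838; S(3,1) = 51.7161; S(3,2) = 44.6624; S(3,3) = 38.5708
Terminal payoffs V(N, i) = max(S_T - K, 0):
  V(3,0) = 8.483812; V(3,1) = 0.316087; V(3,2) = 0.000000; V(3,3) = 0.000000
Backward induction: V(k, i) = exp(-r*dt) * [p * V(k+1, i) + (1-p) * V(k+1, i+1)].
  V(2,0) = exp(-r*dt) * [p*8.483812 + (1-p)*0.316087] = 4.248428
  V(2,1) = exp(-r*dt) * [p*0.316087 + (1-p)*0.000000] = 0.152190
  V(2,2) = exp(-r*dt) * [p*0.000000 + (1-p)*0.000000] = 0.000000
  V(1,0) = exp(-r*dt) * [p*4.248428 + (1-p)*0.152190] = 2.124323
  V(1,1) = exp(-r*dt) * [p*0.152190 + (1-p)*0.000000] = 0.073276
  V(0,0) = exp(-r*dt) * [p*2.124323 + (1-p)*0.073276] = 1.060755


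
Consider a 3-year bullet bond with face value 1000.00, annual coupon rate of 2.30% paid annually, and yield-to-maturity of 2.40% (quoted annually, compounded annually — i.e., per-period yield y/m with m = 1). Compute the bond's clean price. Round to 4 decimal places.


Coupon per period c = face * coupon_rate / m = 23.000000
Periods per year m = 1; per-period yield y/m = 0.024000
Number of cashflows N = 3
Cashflows (t years, CF_t, discount factor 1/(1+y/m)^(m*t), PV):
  t = 1.0000: CF_t = 23.000000, DF = 0.976562, PV = 22.460938
  t = 2.0000: CF_t = 23.000000, DF = 0.953674, PV = 21.934509
  t = 3.0000: CF_t = 1023.000000, DF = 0.931323, PV = 952.742994
Price P = sum_t PV_t = 997.138441

Answer: Price = 997.1384


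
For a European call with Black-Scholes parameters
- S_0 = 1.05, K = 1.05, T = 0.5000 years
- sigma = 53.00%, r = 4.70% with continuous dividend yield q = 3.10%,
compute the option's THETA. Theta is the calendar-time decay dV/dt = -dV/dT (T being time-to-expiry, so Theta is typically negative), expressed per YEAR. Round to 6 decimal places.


d1 = 0.2087299168; d2 = -0.1660366772
phi(d1) = 0.3903456609; exp(-qT) = 0.9846195068; exp(-rT) = 0.9767739747
Theta = -S*exp(-qT)*phi(d1)*sigma/(2*sqrt(T)) - r*K*exp(-rT)*N(d2) + q*S*exp(-qT)*N(d1)
N(d1) = 0.5826704579; N(d2) = 0.4340640433; sqrt(T) = 0.7071067812
Term 1 = -1.0500 * 0.9846195068 * 0.3903456609 * 0.5300 / (2 * 0.7071067812) = -0.1512404506
Term 2 = -0.0470 * 1.0500 * 0.9767739747 * 0.4340640433 = -0.0209235344
Term 3 = 0.0310 * 1.0500 * 0.9846195068 * 0.5826704579 = 0.0186742181
Theta = -0.1512404506 + (-0.0209235344) + (0.0186742181) = -0.153490

Answer: Theta = -0.153490


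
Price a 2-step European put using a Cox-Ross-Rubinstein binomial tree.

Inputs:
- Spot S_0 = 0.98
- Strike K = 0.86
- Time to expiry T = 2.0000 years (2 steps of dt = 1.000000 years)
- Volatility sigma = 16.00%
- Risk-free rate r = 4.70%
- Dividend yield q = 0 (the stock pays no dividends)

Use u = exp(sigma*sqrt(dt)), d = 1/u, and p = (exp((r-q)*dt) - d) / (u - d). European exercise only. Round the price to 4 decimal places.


dt = T/N = 1.000000
u = exp(sigma*sqrt(dt)) = 1.173511; d = 1/u = 0.852144
p = (exp((r-q)*dt) - d) / (u - d) = 0.609827
Discount per step: exp(-r*dt) = 0.954087
Stock lattice S(k, i) with i counting down-moves:
  k=0: S(0,0) = 0.9800
  k=1: S(1,0) = 1.1500; S(1,1) = 0.8351
  k=2: S(2,0) = 1.3496; S(2,1) = 0.9800; S(2,2) = 0.7116
Terminal payoffs V(N, i) = max(K - S_T, 0):
  V(2,0) = 0.000000; V(2,1) = 0.000000; V(2,2) = 0.148374
Backward induction: V(k, i) = exp(-r*dt) * [p * V(k+1, i) + (1-p) * V(k+1, i+1)].
  V(1,0) = exp(-r*dt) * [p*0.000000 + (1-p)*0.000000] = 0.000000
  V(1,1) = exp(-r*dt) * [p*0.000000 + (1-p)*0.148374] = 0.055234
  V(0,0) = exp(-r*dt) * [p*0.000000 + (1-p)*0.055234] = 0.020561

Answer: Price = V(0,0) = 0.0206


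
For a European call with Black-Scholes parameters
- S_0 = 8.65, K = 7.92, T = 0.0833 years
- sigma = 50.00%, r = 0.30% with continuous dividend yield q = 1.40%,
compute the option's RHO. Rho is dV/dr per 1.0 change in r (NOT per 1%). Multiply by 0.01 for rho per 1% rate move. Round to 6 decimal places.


d1 = 0.6767735917; d2 = 0.5324648948
phi(d1) = 0.3172866102; exp(-qT) = 0.9988344797; exp(-rT) = 0.9997501312
N(d2) = 0.7027979753
Rho = K*T*exp(-rT)*N(d2) = 7.9200 * 0.0833 * 0.9997501312 * 0.7027979753 = 0.463545

Answer: Rho = 0.463545


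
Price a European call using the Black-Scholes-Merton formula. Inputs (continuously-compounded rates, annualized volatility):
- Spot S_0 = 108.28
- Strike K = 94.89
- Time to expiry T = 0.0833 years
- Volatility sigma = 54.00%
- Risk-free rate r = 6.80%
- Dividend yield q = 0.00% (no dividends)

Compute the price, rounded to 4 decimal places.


d1 = (ln(S/K) + (r - q + 0.5*sigma^2) * T) / (sigma * sqrt(T)) = 0.96123463
d2 = d1 - sigma * sqrt(T) = 0.80538124
exp(-rT) = 0.99435161; exp(-qT) = 1.00000000
C = S_0 * exp(-qT) * N(d1) - K * exp(-rT) * N(d2)
N(d1) = 0.83178290; N(d2) = 0.78970014
C = 108.2800 * 1.00000000 * 0.83178290 - 94.8900 * 0.99435161 * 0.78970014 = 15.5541

Answer: Price = 15.5541


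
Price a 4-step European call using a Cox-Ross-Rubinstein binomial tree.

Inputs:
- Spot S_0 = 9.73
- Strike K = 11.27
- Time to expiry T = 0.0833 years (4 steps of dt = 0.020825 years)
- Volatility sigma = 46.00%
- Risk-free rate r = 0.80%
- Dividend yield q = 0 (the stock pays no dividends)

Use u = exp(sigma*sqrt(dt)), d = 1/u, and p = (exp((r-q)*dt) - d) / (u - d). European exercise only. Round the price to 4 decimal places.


dt = T/N = 0.020825
u = exp(sigma*sqrt(dt)) = 1.068635; d = 1/u = 0.935773
p = (exp((r-q)*dt) - d) / (u - d) = 0.484665
Discount per step: exp(-r*dt) = 0.999833
Stock lattice S(k, i) with i counting down-moves:
  k=0: S(0,0) = 9.7300
  k=1: S(1,0) = 10.3978; S(1,1) = 9.1051
  k=2: S(2,0) = 11.1115; S(2,1) = 9.7300; S(2,2) = 8.5203
  k=3: S(3,0) = 11.8741; S(3,1) = 10.3978; S(3,2) = 9.1051; S(3,3) = 7.9731
  k=4: S(4,0) = 12.6891; S(4,1) = 11.1115; S(4,2) = 9.7300; S(4,3) = 8.5203; S(4,4) = 7.4610
Terminal payoffs V(N, i) = max(S_T - K, 0):
  V(4,0) = 1.419081; V(4,1) = 0.000000; V(4,2) = 0.000000; V(4,3) = 0.000000; V(4,4) = 0.000000
Backward induction: V(k, i) = exp(-r*dt) * [p * V(k+1, i) + (1-p) * V(k+1, i+1)].
  V(3,0) = exp(-r*dt) * [p*1.419081 + (1-p)*0.000000] = 0.687664
  V(3,1) = exp(-r*dt) * [p*0.000000 + (1-p)*0.000000] = 0.000000
  V(3,2) = exp(-r*dt) * [p*0.000000 + (1-p)*0.000000] = 0.000000
  V(3,3) = exp(-r*dt) * [p*0.000000 + (1-p)*0.000000] = 0.000000
  V(2,0) = exp(-r*dt) * [p*0.687664 + (1-p)*0.000000] = 0.333231
  V(2,1) = exp(-r*dt) * [p*0.000000 + (1-p)*0.000000] = 0.000000
  V(2,2) = exp(-r*dt) * [p*0.000000 + (1-p)*0.000000] = 0.000000
  V(1,0) = exp(-r*dt) * [p*0.333231 + (1-p)*0.000000] = 0.161478
  V(1,1) = exp(-r*dt) * [p*0.000000 + (1-p)*0.000000] = 0.000000
  V(0,0) = exp(-r*dt) * [p*0.161478 + (1-p)*0.000000] = 0.078250

Answer: Price = V(0,0) = 0.0782


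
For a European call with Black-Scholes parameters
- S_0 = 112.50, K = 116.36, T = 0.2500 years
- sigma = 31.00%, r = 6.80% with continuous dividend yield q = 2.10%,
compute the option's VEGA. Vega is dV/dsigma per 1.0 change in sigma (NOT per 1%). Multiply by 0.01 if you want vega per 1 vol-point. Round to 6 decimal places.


d1 = -0.0643426580; d2 = -0.2193426580
phi(d1) = 0.3981173285; exp(-qT) = 0.9947637572; exp(-rT) = 0.9831436846
Vega = S * exp(-qT) * phi(d1) * sqrt(T) = 112.5000 * 0.9947637572 * 0.3981173285 * 0.5000000000 = 22.276839

Answer: Vega = 22.276839


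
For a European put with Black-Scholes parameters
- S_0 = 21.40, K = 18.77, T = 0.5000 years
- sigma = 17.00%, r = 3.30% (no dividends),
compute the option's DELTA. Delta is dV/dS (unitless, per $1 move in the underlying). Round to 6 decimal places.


Answer: Delta = -0.098832

Derivation:
d1 = 1.2882326849; d2 = 1.1680245321
phi(d1) = 0.1739982115; exp(-qT) = 1.0000000000; exp(-rT) = 0.9836353794
N(-d1) = 0.0988324888
Delta = -exp(-qT) * N(-d1) = -1.0000000000 * 0.0988324888 = -0.098832


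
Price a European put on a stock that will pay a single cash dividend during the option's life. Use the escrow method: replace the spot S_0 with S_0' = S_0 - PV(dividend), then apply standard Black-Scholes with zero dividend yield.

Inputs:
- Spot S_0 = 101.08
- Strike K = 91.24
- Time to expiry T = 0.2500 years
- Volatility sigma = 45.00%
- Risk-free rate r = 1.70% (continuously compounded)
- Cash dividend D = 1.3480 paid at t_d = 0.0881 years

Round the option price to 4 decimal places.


Answer: Price = 4.8145

Derivation:
PV(D) = D * exp(-r * t_d) = 1.3480 * 0.99850342 = 1.34598261
S_0' = S_0 - PV(D) = 101.0800 - 1.34598261 = 99.73401739
d1 = (ln(S_0'/K) + (r + sigma^2/2)*T) / (sigma*sqrt(T)) = 0.52700408
d2 = d1 - sigma*sqrt(T) = 0.30200408
exp(-rT) = 0.99575902
N(-d1) = 0.29909538; N(-d2) = 0.38132447
P = K * exp(-rT) * N(-d2) - S_0' * N(-d1) = 91.2400 * 0.99575902 * 0.38132447 - 99.73401739 * 0.29909538 = 4.8145


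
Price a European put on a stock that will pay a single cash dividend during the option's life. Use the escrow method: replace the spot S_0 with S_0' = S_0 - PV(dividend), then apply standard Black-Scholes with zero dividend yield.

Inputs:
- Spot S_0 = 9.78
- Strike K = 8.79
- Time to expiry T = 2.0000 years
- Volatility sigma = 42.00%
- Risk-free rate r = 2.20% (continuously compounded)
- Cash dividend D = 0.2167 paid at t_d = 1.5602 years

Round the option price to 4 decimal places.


Answer: Price = 1.5680

Derivation:
PV(D) = D * exp(-r * t_d) = 0.2167 * 0.96625800 = 0.20938811
S_0' = S_0 - PV(D) = 9.7800 - 0.20938811 = 9.57061189
d1 = (ln(S_0'/K) + (r + sigma^2/2)*T) / (sigma*sqrt(T)) = 0.51430642
d2 = d1 - sigma*sqrt(T) = -0.07966327
exp(-rT) = 0.95695396
N(-d1) = 0.30351889; N(-d2) = 0.53174746
P = K * exp(-rT) * N(-d2) - S_0' * N(-d1) = 8.7900 * 0.95695396 * 0.53174746 - 9.57061189 * 0.30351889 = 1.5680


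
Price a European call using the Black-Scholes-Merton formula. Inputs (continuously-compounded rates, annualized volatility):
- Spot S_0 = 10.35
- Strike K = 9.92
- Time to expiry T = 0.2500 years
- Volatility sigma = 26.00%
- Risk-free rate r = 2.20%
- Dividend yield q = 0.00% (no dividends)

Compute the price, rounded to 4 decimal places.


Answer: Price = 0.8012

Derivation:
d1 = (ln(S/K) + (r - q + 0.5*sigma^2) * T) / (sigma * sqrt(T)) = 0.43371999
d2 = d1 - sigma * sqrt(T) = 0.30371999
exp(-rT) = 0.99451510; exp(-qT) = 1.00000000
C = S_0 * exp(-qT) * N(d1) - K * exp(-rT) * N(d2)
N(d1) = 0.66775410; N(d2) = 0.61932939
C = 10.3500 * 1.00000000 * 0.66775410 - 9.9200 * 0.99451510 * 0.61932939 = 0.8012


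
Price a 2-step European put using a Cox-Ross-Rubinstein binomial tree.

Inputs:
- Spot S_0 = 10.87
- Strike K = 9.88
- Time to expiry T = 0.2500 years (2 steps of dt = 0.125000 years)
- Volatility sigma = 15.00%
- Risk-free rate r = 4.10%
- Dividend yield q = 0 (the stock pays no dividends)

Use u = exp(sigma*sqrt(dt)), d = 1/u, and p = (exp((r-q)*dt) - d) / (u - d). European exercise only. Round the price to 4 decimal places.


Answer: Price = V(0,0) = 0.0222

Derivation:
dt = T/N = 0.125000
u = exp(sigma*sqrt(dt)) = 1.054464; d = 1/u = 0.948349
p = (exp((r-q)*dt) - d) / (u - d) = 0.535165
Discount per step: exp(-r*dt) = 0.994888
Stock lattice S(k, i) with i counting down-moves:
  k=0: S(0,0) = 10.8700
  k=1: S(1,0) = 11.4620; S(1,1) = 10.3086
  k=2: S(2,0) = 12.0863; S(2,1) = 10.8700; S(2,2) = 9.7761
Terminal payoffs V(N, i) = max(K - S_T, 0):
  V(2,0) = 0.000000; V(2,1) = 0.000000; V(2,2) = 0.103899
Backward induction: V(k, i) = exp(-r*dt) * [p * V(k+1, i) + (1-p) * V(k+1, i+1)].
  V(1,0) = exp(-r*dt) * [p*0.000000 + (1-p)*0.000000] = 0.000000
  V(1,1) = exp(-r*dt) * [p*0.000000 + (1-p)*0.103899] = 0.048049
  V(0,0) = exp(-r*dt) * [p*0.000000 + (1-p)*0.048049] = 0.022221


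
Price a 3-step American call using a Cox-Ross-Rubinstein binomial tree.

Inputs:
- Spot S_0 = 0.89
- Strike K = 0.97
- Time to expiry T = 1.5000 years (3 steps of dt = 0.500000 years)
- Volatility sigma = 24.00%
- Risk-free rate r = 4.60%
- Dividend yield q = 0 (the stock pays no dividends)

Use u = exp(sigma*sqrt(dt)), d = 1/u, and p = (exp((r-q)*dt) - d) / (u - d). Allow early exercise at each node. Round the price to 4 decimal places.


Answer: Price = V(0,0) = 0.1004

Derivation:
dt = T/N = 0.500000
u = exp(sigma*sqrt(dt)) = 1.184956; d = 1/u = 0.843913
p = (exp((r-q)*dt) - d) / (u - d) = 0.525897
Discount per step: exp(-r*dt) = 0.977262
Stock lattice S(k, i) with i counting down-moves:
  k=0: S(0,0) = 0.8900
  k=1: S(1,0) = 1.0546; S(1,1) = 0.7511
  k=2: S(2,0) = 1.2497; S(2,1) = 0.8900; S(2,2) = 0.6338
  k=3: S(3,0) = 1.4808; S(3,1) = 1.0546; S(3,2) = 0.7511; S(3,3) = 0.5349
Terminal payoffs V(N, i) = max(S_T - K, 0):
  V(3,0) = 0.510801; V(3,1) = 0.084611; V(3,2) = 0.000000; V(3,3) = 0.000000
Backward induction: V(k, i) = exp(-r*dt) * [p * V(k+1, i) + (1-p) * V(k+1, i+1)]; then take max(V_cont, immediate exercise) for American.
  V(2,0) = exp(-r*dt) * [p*0.510801 + (1-p)*0.084611] = 0.301723; exercise = 0.279667; V(2,0) = max -> 0.301723
  V(2,1) = exp(-r*dt) * [p*0.084611 + (1-p)*0.000000] = 0.043485; exercise = 0.000000; V(2,1) = max -> 0.043485
  V(2,2) = exp(-r*dt) * [p*0.000000 + (1-p)*0.000000] = 0.000000; exercise = 0.000000; V(2,2) = max -> 0.000000
  V(1,0) = exp(-r*dt) * [p*0.301723 + (1-p)*0.043485] = 0.175215; exercise = 0.084611; V(1,0) = max -> 0.175215
  V(1,1) = exp(-r*dt) * [p*0.043485 + (1-p)*0.000000] = 0.022349; exercise = 0.000000; V(1,1) = max -> 0.022349
  V(0,0) = exp(-r*dt) * [p*0.175215 + (1-p)*0.022349] = 0.100404; exercise = 0.000000; V(0,0) = max -> 0.100404


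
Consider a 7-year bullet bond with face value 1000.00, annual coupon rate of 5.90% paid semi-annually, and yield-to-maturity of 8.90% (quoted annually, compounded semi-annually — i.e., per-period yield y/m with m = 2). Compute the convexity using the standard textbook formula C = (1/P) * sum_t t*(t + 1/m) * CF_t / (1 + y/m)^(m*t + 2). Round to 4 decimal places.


Coupon per period c = face * coupon_rate / m = 29.500000
Periods per year m = 2; per-period yield y/m = 0.044500
Number of cashflows N = 14
Cashflows (t years, CF_t, discount factor 1/(1+y/m)^(m*t), PV):
  t = 0.5000: CF_t = 29.500000, DF = 0.957396, PV = 28.243179
  t = 1.0000: CF_t = 29.500000, DF = 0.916607, PV = 27.039903
  t = 1.5000: CF_t = 29.500000, DF = 0.877556, PV = 25.887892
  t = 2.0000: CF_t = 29.500000, DF = 0.840168, PV = 24.784961
  t = 2.5000: CF_t = 29.500000, DF = 0.804374, PV = 23.729020
  t = 3.0000: CF_t = 29.500000, DF = 0.770104, PV = 22.718066
  t = 3.5000: CF_t = 29.500000, DF = 0.737294, PV = 21.750183
  t = 4.0000: CF_t = 29.500000, DF = 0.705883, PV = 20.823535
  t = 4.5000: CF_t = 29.500000, DF = 0.675809, PV = 19.936367
  t = 5.0000: CF_t = 29.500000, DF = 0.647017, PV = 19.086996
  t = 5.5000: CF_t = 29.500000, DF = 0.619451, PV = 18.273811
  t = 6.0000: CF_t = 29.500000, DF = 0.593060, PV = 17.495271
  t = 6.5000: CF_t = 29.500000, DF = 0.567793, PV = 16.749901
  t = 7.0000: CF_t = 1029.500000, DF = 0.543603, PV = 559.639204
Price P = sum_t PV_t = 846.158287
Convexity numerator sum_t t*(t + 1/m) * CF_t / (1+y/m)^(m*t + 2):
  t = 0.5000: term = 12.943946
  t = 1.0000: term = 37.177441
  t = 1.5000: term = 71.187059
  t = 2.0000: term = 113.590328
  t = 2.5000: term = 163.126369
  t = 3.0000: term = 218.647120
  t = 3.5000: term = 279.109136
  t = 4.0000: term = 343.565920
  t = 4.5000: term = 411.160747
  t = 5.0000: term = 481.119964
  t = 5.5000: term = 552.746727
  t = 6.0000: term = 625.415158
  t = 6.5000: term = 698.564880
  t = 7.0000: term = 26930.880034
Convexity = (1/P) * sum = 30939.234829 / 846.158287 = 36.564358

Answer: Convexity = 36.5644


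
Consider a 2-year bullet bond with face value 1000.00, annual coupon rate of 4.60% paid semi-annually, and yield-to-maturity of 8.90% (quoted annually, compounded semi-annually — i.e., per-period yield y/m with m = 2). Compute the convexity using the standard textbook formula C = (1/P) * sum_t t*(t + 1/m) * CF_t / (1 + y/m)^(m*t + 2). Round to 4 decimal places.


Coupon per period c = face * coupon_rate / m = 23.000000
Periods per year m = 2; per-period yield y/m = 0.044500
Number of cashflows N = 4
Cashflows (t years, CF_t, discount factor 1/(1+y/m)^(m*t), PV):
  t = 0.5000: CF_t = 23.000000, DF = 0.957396, PV = 22.020105
  t = 1.0000: CF_t = 23.000000, DF = 0.916607, PV = 21.081958
  t = 1.5000: CF_t = 23.000000, DF = 0.877556, PV = 20.183780
  t = 2.0000: CF_t = 1023.000000, DF = 0.840168, PV = 859.492035
Price P = sum_t PV_t = 922.777879
Convexity numerator sum_t t*(t + 1/m) * CF_t / (1+y/m)^(m*t + 2):
  t = 0.5000: term = 10.091890
  t = 1.0000: term = 28.985802
  t = 1.5000: term = 55.501775
  t = 2.0000: term = 3939.081551
Convexity = (1/P) * sum = 4033.661018 / 922.777879 = 4.371216

Answer: Convexity = 4.3712


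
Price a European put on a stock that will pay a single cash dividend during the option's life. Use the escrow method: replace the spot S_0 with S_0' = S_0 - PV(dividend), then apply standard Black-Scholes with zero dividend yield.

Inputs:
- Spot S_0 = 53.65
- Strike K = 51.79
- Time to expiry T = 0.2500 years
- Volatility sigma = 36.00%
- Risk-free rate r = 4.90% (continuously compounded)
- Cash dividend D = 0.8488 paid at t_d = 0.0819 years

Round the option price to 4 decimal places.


PV(D) = D * exp(-r * t_d) = 0.8488 * 0.99599494 = 0.84540051
S_0' = S_0 - PV(D) = 53.6500 - 0.84540051 = 52.80459949
d1 = (ln(S_0'/K) + (r + sigma^2/2)*T) / (sigma*sqrt(T)) = 0.26584010
d2 = d1 - sigma*sqrt(T) = 0.08584010
exp(-rT) = 0.98782473
N(-d1) = 0.39518118; N(-d2) = 0.46579676
P = K * exp(-rT) * N(-d2) - S_0' * N(-d1) = 51.7900 * 0.98782473 * 0.46579676 - 52.80459949 * 0.39518118 = 2.9625

Answer: Price = 2.9625


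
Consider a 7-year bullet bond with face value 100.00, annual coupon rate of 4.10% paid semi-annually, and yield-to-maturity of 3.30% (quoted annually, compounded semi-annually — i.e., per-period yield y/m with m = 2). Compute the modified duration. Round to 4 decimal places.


Coupon per period c = face * coupon_rate / m = 2.050000
Periods per year m = 2; per-period yield y/m = 0.016500
Number of cashflows N = 14
Cashflows (t years, CF_t, discount factor 1/(1+y/m)^(m*t), PV):
  t = 0.5000: CF_t = 2.050000, DF = 0.983768, PV = 2.016724
  t = 1.0000: CF_t = 2.050000, DF = 0.967799, PV = 1.983988
  t = 1.5000: CF_t = 2.050000, DF = 0.952090, PV = 1.951784
  t = 2.0000: CF_t = 2.050000, DF = 0.936635, PV = 1.920102
  t = 2.5000: CF_t = 2.050000, DF = 0.921432, PV = 1.888935
  t = 3.0000: CF_t = 2.050000, DF = 0.906475, PV = 1.858273
  t = 3.5000: CF_t = 2.050000, DF = 0.891761, PV = 1.828109
  t = 4.0000: CF_t = 2.050000, DF = 0.877285, PV = 1.798435
  t = 4.5000: CF_t = 2.050000, DF = 0.863045, PV = 1.769243
  t = 5.0000: CF_t = 2.050000, DF = 0.849036, PV = 1.740524
  t = 5.5000: CF_t = 2.050000, DF = 0.835254, PV = 1.712272
  t = 6.0000: CF_t = 2.050000, DF = 0.821696, PV = 1.684478
  t = 6.5000: CF_t = 2.050000, DF = 0.808359, PV = 1.657135
  t = 7.0000: CF_t = 102.050000, DF = 0.795237, PV = 81.153947
Price P = sum_t PV_t = 104.963949
First compute Macaulay numerator sum_t t * PV_t:
  t * PV_t at t = 0.5000: 1.008362
  t * PV_t at t = 1.0000: 1.983988
  t * PV_t at t = 1.5000: 2.927676
  t * PV_t at t = 2.0000: 3.840204
  t * PV_t at t = 2.5000: 4.722337
  t * PV_t at t = 3.0000: 5.574820
  t * PV_t at t = 3.5000: 6.398383
  t * PV_t at t = 4.0000: 7.193741
  t * PV_t at t = 4.5000: 7.961592
  t * PV_t at t = 5.0000: 8.702620
  t * PV_t at t = 5.5000: 9.417494
  t * PV_t at t = 6.0000: 10.106866
  t * PV_t at t = 6.5000: 10.771377
  t * PV_t at t = 7.0000: 568.077630
Macaulay duration D = 648.687090 / 104.963949 = 6.180094
Modified duration = D / (1 + y/m) = 6.180094 / (1 + 0.016500) = 6.079778

Answer: Modified duration = 6.0798


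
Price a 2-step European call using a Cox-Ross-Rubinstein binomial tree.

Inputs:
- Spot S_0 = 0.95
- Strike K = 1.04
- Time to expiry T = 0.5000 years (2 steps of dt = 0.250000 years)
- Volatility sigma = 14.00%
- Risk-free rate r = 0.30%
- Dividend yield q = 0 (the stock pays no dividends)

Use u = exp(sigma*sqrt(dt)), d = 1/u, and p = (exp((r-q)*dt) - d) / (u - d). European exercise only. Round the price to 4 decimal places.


Answer: Price = V(0,0) = 0.0125

Derivation:
dt = T/N = 0.250000
u = exp(sigma*sqrt(dt)) = 1.072508; d = 1/u = 0.932394
p = (exp((r-q)*dt) - d) / (u - d) = 0.487862
Discount per step: exp(-r*dt) = 0.999250
Stock lattice S(k, i) with i counting down-moves:
  k=0: S(0,0) = 0.9500
  k=1: S(1,0) = 1.0189; S(1,1) = 0.8858
  k=2: S(2,0) = 1.0928; S(2,1) = 0.9500; S(2,2) = 0.8259
Terminal payoffs V(N, i) = max(S_T - K, 0):
  V(2,0) = 0.052760; V(2,1) = 0.000000; V(2,2) = 0.000000
Backward induction: V(k, i) = exp(-r*dt) * [p * V(k+1, i) + (1-p) * V(k+1, i+1)].
  V(1,0) = exp(-r*dt) * [p*0.052760 + (1-p)*0.000000] = 0.025720
  V(1,1) = exp(-r*dt) * [p*0.000000 + (1-p)*0.000000] = 0.000000
  V(0,0) = exp(-r*dt) * [p*0.025720 + (1-p)*0.000000] = 0.012539


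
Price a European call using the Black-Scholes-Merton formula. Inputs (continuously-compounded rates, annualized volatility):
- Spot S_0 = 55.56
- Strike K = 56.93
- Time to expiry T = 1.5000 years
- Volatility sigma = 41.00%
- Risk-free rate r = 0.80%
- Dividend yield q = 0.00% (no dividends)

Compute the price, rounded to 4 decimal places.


d1 = (ln(S/K) + (r - q + 0.5*sigma^2) * T) / (sigma * sqrt(T)) = 0.22646045
d2 = d1 - sigma * sqrt(T) = -0.27568494
exp(-rT) = 0.98807171; exp(-qT) = 1.00000000
C = S_0 * exp(-qT) * N(d1) - K * exp(-rT) * N(d2)
N(d1) = 0.58957834; N(d2) = 0.39139503
C = 55.5600 * 1.00000000 * 0.58957834 - 56.9300 * 0.98807171 * 0.39139503 = 10.7406

Answer: Price = 10.7406


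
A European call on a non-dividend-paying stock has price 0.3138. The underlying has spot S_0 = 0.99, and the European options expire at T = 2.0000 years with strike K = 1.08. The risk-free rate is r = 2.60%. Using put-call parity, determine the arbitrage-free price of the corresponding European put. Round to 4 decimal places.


Put-call parity: C - P = S_0 * exp(-qT) - K * exp(-rT).
S_0 * exp(-qT) = 0.9900 * 1.00000000 = 0.99000000
K * exp(-rT) = 1.0800 * 0.94932887 = 1.02527518
P = C - S*exp(-qT) + K*exp(-rT)
P = 0.3138 - 0.99000000 + 1.02527518 = 0.3491

Answer: Put price = 0.3491


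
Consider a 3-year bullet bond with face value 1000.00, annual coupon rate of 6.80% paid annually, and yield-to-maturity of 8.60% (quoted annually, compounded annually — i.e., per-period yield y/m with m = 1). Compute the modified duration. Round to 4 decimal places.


Coupon per period c = face * coupon_rate / m = 68.000000
Periods per year m = 1; per-period yield y/m = 0.086000
Number of cashflows N = 3
Cashflows (t years, CF_t, discount factor 1/(1+y/m)^(m*t), PV):
  t = 1.0000: CF_t = 68.000000, DF = 0.920810, PV = 62.615101
  t = 2.0000: CF_t = 68.000000, DF = 0.847892, PV = 57.656631
  t = 3.0000: CF_t = 1068.000000, DF = 0.780747, PV = 833.838180
Price P = sum_t PV_t = 954.109913
First compute Macaulay numerator sum_t t * PV_t:
  t * PV_t at t = 1.0000: 62.615101
  t * PV_t at t = 2.0000: 115.313262
  t * PV_t at t = 3.0000: 2501.514541
Macaulay duration D = 2679.442904 / 954.109913 = 2.808317
Modified duration = D / (1 + y/m) = 2.808317 / (1 + 0.086000) = 2.585927

Answer: Modified duration = 2.5859


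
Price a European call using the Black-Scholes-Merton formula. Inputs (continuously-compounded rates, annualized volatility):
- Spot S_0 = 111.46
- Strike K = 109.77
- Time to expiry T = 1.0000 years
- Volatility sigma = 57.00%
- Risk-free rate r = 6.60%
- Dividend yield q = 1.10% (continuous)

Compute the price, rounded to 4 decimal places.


d1 = (ln(S/K) + (r - q + 0.5*sigma^2) * T) / (sigma * sqrt(T)) = 0.40829564
d2 = d1 - sigma * sqrt(T) = -0.16170436
exp(-rT) = 0.93613086; exp(-qT) = 0.98906028
C = S_0 * exp(-qT) * N(d1) - K * exp(-rT) * N(d2)
N(d1) = 0.65847168; N(d2) = 0.43576934
C = 111.4600 * 0.98906028 * 0.65847168 - 109.7700 * 0.93613086 * 0.43576934 = 27.8111

Answer: Price = 27.8111


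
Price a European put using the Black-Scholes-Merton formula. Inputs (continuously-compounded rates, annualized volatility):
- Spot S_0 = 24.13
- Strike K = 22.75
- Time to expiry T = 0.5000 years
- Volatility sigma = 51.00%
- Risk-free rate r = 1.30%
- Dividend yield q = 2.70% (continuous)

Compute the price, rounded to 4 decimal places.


Answer: Price = 2.7524

Derivation:
d1 = (ln(S/K) + (r - q + 0.5*sigma^2) * T) / (sigma * sqrt(T)) = 0.32420356
d2 = d1 - sigma * sqrt(T) = -0.03642090
exp(-rT) = 0.99352108; exp(-qT) = 0.98659072
P = K * exp(-rT) * N(-d2) - S_0 * exp(-qT) * N(-d1)
N(-d1) = 0.37289196; N(-d2) = 0.51452662
P = 22.7500 * 0.99352108 * 0.51452662 - 24.1300 * 0.98659072 * 0.37289196 = 2.7524


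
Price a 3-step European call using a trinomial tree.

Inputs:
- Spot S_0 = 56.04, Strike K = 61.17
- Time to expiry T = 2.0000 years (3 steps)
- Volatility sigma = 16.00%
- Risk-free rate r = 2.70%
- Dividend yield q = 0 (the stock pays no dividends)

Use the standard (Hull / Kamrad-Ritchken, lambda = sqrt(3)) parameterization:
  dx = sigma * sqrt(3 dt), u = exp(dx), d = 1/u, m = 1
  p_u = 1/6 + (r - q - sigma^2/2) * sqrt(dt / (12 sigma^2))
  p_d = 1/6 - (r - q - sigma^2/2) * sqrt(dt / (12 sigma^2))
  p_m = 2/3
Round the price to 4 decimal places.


dt = T/N = 0.666667; dx = sigma*sqrt(3*dt) = 0.226274
u = exp(dx) = 1.253919; d = 1/u = 0.797499
p_u = 0.187585, p_m = 0.666667, p_d = 0.145748
Discount per step: exp(-r*dt) = 0.982161
Stock lattice S(k, j) with j the centered position index:
  k=0: S(0,+0) = 56.0400
  k=1: S(1,-1) = 44.6919; S(1,+0) = 56.0400; S(1,+1) = 70.2696
  k=2: S(2,-2) = 35.6417; S(2,-1) = 44.6919; S(2,+0) = 56.0400; S(2,+1) = 70.2696; S(2,+2) = 88.1125
  k=3: S(3,-3) = 28.4243; S(3,-2) = 35.6417; S(3,-1) = 44.6919; S(3,+0) = 56.0400; S(3,+1) = 70.2696; S(3,+2) = 88.1125; S(3,+3) = 110.4859
Terminal payoffs V(N, j) = max(S_T - K, 0):
  V(3,-3) = 0.000000; V(3,-2) = 0.000000; V(3,-1) = 0.000000; V(3,+0) = 0.000000; V(3,+1) = 9.099643; V(3,+2) = 26.942470; V(3,+3) = 49.315935
Backward induction: V(k, j) = exp(-r*dt) * [p_u * V(k+1, j+1) + p_m * V(k+1, j) + p_d * V(k+1, j-1)]
  V(2,-2) = exp(-r*dt) * [p_u*0.000000 + p_m*0.000000 + p_d*0.000000] = 0.000000
  V(2,-1) = exp(-r*dt) * [p_u*0.000000 + p_m*0.000000 + p_d*0.000000] = 0.000000
  V(2,+0) = exp(-r*dt) * [p_u*9.099643 + p_m*0.000000 + p_d*0.000000] = 1.676508
  V(2,+1) = exp(-r*dt) * [p_u*26.942470 + p_m*9.099643 + p_d*0.000000] = 10.922062
  V(2,+2) = exp(-r*dt) * [p_u*49.315935 + p_m*26.942470 + p_d*9.099643] = 28.029740
  V(1,-1) = exp(-r*dt) * [p_u*1.676508 + p_m*0.000000 + p_d*0.000000] = 0.308878
  V(1,+0) = exp(-r*dt) * [p_u*10.922062 + p_m*1.676508 + p_d*0.000000] = 3.110003
  V(1,+1) = exp(-r*dt) * [p_u*28.029740 + p_m*10.922062 + p_d*1.676508] = 12.555640
  V(0,+0) = exp(-r*dt) * [p_u*12.555640 + p_m*3.110003 + p_d*0.308878] = 4.393802

Answer: Price = V(0,0) = 4.3938
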